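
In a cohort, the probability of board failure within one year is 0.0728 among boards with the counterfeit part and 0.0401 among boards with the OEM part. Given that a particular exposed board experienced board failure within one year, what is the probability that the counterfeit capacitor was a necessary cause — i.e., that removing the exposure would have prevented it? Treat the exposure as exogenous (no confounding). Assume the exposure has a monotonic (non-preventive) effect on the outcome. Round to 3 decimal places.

PN ≈ 0.449

Let p₁ = 0.0728, p₀ = 0.0401.
Under exogeneity and monotonicity, PN = (p₁ − p₀) / p₁.
PN = (0.0728 − 0.0401) / 0.0728 = 0.0327 / 0.0728 ≈ 0.4492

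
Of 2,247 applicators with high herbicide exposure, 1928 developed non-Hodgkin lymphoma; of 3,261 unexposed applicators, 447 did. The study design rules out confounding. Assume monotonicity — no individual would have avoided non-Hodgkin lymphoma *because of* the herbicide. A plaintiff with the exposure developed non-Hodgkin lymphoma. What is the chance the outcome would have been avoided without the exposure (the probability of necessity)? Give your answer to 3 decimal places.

PN ≈ 0.840

p₁ = P(outcome | exposed) = 1928/2247 = 0.85803
p₀ = P(outcome | unexposed) = 447/3261 = 0.13707
Under exogeneity and monotonicity, PN = (p₁ − p₀) / p₁.
PN = (0.85803 − 0.13707) / 0.85803 = 0.72096 / 0.85803 ≈ 0.8402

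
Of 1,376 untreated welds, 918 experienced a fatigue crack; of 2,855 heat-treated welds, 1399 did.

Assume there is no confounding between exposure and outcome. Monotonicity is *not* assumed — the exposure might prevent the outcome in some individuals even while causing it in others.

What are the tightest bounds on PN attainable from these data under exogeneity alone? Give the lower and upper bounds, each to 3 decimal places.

p₁ = P(outcome | exposed) = 918/1376 = 0.66715
p₀ = P(outcome | unexposed) = 1399/2855 = 0.49002
Under exogeneity alone the bounds on PN are max{0,(p₁−p₀)/p₁} ≤ PN ≤ min{1,(1−p₀)/p₁}.
  lower = (p₁ − p₀)/p₁ = 0.17713 / 0.66715 ≈ 0.2655
  upper = min{1, (1 − p₀)/p₁} = 0.50998 / 0.66715 ≈ 0.7644

0.266 ≤ PN ≤ 0.764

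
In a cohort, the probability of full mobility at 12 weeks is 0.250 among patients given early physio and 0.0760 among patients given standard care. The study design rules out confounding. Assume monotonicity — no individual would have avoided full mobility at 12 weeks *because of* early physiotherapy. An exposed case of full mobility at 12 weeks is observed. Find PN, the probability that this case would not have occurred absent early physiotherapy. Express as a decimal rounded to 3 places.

Let p₁ = 0.25, p₀ = 0.076.
Under exogeneity and monotonicity, PN = (p₁ − p₀) / p₁.
PN = (0.25 − 0.076) / 0.25 = 0.174 / 0.25 ≈ 0.6960

PN ≈ 0.696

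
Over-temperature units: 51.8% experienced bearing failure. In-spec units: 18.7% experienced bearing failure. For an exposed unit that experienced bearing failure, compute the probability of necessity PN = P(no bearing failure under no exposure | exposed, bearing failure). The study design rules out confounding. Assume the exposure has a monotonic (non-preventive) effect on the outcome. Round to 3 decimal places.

p₁ = 0.518, p₀ = 0.187.
Under exogeneity and monotonicity, PN = (p₁ − p₀) / p₁.
PN = (0.518 − 0.187) / 0.518 = 0.331 / 0.518 ≈ 0.6390

PN ≈ 0.639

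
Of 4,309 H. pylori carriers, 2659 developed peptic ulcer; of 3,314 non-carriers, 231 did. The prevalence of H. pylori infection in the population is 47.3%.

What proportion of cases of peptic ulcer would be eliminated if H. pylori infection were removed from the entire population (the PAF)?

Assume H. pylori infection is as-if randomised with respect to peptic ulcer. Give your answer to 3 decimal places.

p₁ = P(outcome | exposed) = 2659/4309 = 0.61708
p₀ = P(outcome | unexposed) = 231/3314 = 0.069704
Overall risk P(Y=1) = π·p₁ + (1−π)·p₀ = 0.473×0.61708 + 0.527×0.069704 = 0.32861.
Under exogeneity, PAF = [P(Y=1) − p₀] / P(Y=1).
PAF = (0.32861 − 0.069704) / 0.32861 ≈ 0.7879

PAF ≈ 0.788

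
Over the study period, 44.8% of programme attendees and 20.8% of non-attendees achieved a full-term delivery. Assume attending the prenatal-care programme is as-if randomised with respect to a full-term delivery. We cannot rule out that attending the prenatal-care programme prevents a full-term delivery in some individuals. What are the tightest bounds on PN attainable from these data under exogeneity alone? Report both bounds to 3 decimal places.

0.536 ≤ PN ≤ 1.000

p₁ = 0.448, p₀ = 0.208.
Under exogeneity alone the bounds on PN are max{0,(p₁−p₀)/p₁} ≤ PN ≤ min{1,(1−p₀)/p₁}.
  lower = (p₁ − p₀)/p₁ = 0.24 / 0.448 ≈ 0.5357
  upper = min{1, (1 − p₀)/p₁} = 0.792 / 0.448 ≈ 1.7679 → capped at 1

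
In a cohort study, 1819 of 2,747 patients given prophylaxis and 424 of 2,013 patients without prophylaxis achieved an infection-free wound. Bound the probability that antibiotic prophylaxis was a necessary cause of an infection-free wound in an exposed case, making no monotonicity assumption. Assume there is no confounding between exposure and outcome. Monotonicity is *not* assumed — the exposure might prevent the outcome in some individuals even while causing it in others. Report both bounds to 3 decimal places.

0.682 ≤ PN ≤ 1.000

p₁ = P(outcome | exposed) = 1819/2747 = 0.66218
p₀ = P(outcome | unexposed) = 424/2013 = 0.21063
Under exogeneity alone the bounds on PN are max{0,(p₁−p₀)/p₁} ≤ PN ≤ min{1,(1−p₀)/p₁}.
  lower = (p₁ − p₀)/p₁ = 0.45155 / 0.66218 ≈ 0.6819
  upper = min{1, (1 − p₀)/p₁} = 0.78937 / 0.66218 ≈ 1.1921 → capped at 1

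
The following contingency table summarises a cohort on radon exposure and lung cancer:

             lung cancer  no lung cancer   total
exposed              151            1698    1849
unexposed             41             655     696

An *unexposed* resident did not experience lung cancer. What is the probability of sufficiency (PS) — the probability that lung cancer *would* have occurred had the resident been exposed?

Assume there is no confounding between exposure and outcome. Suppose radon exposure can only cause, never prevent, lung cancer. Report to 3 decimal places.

PS ≈ 0.024

p₁ = P(outcome | exposed) = 151/1849 = 0.081666
p₀ = P(outcome | unexposed) = 41/696 = 0.058908
Under exogeneity and monotonicity, PS = (p₁ − p₀)/(1 − p₀).
PS = (0.081666 − 0.058908) / 0.94109 ≈ 0.0242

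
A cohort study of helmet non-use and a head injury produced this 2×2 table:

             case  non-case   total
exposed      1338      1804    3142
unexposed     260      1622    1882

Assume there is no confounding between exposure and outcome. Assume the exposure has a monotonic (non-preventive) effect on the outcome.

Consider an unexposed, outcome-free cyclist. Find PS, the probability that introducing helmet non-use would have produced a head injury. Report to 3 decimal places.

p₁ = P(outcome | exposed) = 1338/3142 = 0.42584
p₀ = P(outcome | unexposed) = 260/1882 = 0.13815
Under exogeneity and monotonicity, PS = (p₁ − p₀) / (1 − p₀).
PS = (0.42584 − 0.13815) / (1 − 0.13815) = 0.28769 / 0.86185 ≈ 0.3338

PS ≈ 0.334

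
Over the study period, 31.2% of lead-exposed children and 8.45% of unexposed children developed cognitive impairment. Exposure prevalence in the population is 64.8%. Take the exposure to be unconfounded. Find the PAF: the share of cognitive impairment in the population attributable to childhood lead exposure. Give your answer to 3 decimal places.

p₁ = 0.312, p₀ = 0.0845.
Overall risk P(Y=1) = π·p₁ + (1−π)·p₀ = 0.648×0.312 + 0.352×0.0845 = 0.23192.
Under exogeneity, PAF = [P(Y=1) − p₀] / P(Y=1).
PAF = (0.23192 − 0.0845) / 0.23192 ≈ 0.6357

PAF ≈ 0.636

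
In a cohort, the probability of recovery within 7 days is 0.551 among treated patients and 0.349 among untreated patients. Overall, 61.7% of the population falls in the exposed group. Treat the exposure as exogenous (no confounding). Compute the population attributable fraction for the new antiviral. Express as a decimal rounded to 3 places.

Let p₁ = 0.551, p₀ = 0.349.
Overall risk P(Y=1) = π·p₁ + (1−π)·p₀ = 0.617×0.551 + 0.383×0.349 = 0.47363.
Under exogeneity, PAF = [P(Y=1) − p₀] / P(Y=1).
PAF = (0.47363 − 0.349) / 0.47363 ≈ 0.2631

PAF ≈ 0.263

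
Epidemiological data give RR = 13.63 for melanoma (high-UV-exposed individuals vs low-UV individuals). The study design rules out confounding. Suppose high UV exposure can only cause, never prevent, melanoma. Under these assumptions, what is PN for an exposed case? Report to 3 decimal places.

PN ≈ 0.927

Under exogeneity and monotonicity, PN = (RR − 1) / RR = 1 − 1/RR.
PN = (13.63 − 1) / 13.63 = 12.63 / 13.63 ≈ 0.9266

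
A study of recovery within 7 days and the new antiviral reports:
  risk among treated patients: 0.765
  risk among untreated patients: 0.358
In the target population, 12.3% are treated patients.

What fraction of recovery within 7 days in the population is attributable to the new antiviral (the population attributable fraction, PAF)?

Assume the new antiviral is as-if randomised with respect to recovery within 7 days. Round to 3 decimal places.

PAF ≈ 0.123

Let p₁ = 0.765, p₀ = 0.358.
Overall risk P(Y=1) = π·p₁ + (1−π)·p₀ = 0.123×0.765 + 0.877×0.358 = 0.40806.
Under exogeneity, PAF = [P(Y=1) − p₀] / P(Y=1).
PAF = (0.40806 − 0.358) / 0.40806 ≈ 0.1227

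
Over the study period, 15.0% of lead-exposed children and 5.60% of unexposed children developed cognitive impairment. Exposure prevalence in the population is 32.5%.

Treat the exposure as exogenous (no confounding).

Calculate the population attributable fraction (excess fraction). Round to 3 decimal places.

p₁ = 0.15, p₀ = 0.056.
Overall risk P(Y=1) = π·p₁ + (1−π)·p₀ = 0.325×0.15 + 0.675×0.056 = 0.08655.
Under exogeneity, PAF = [P(Y=1) − p₀] / P(Y=1).
PAF = (0.08655 − 0.056) / 0.08655 ≈ 0.3530

PAF ≈ 0.353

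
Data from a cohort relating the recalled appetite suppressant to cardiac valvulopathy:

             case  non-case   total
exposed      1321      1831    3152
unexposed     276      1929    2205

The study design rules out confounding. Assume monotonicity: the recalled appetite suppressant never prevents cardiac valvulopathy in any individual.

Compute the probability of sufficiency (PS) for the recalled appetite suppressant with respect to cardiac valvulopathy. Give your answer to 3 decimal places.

PS ≈ 0.336

p₁ = P(outcome | exposed) = 1321/3152 = 0.4191
p₀ = P(outcome | unexposed) = 276/2205 = 0.12517
Under exogeneity and monotonicity, PS = (p₁ − p₀)/(1 − p₀).
PS = (0.4191 − 0.12517) / 0.87483 ≈ 0.3360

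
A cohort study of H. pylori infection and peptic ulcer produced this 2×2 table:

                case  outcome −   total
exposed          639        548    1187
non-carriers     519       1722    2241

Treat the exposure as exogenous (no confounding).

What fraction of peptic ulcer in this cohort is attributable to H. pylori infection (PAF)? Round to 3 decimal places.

p₁ = P(outcome | exposed) = 639/1187 = 0.53833
p₀ = P(outcome | unexposed) = 519/2241 = 0.23159
Exposure prevalence π = 1187/3428 = 0.34627; overall risk P(Y=1) = 0.33781.
Under exogeneity, PAF = [P(Y=1) − p₀]/P(Y=1).
PAF = (0.33781 − 0.23159) / 0.33781 ≈ 0.3144

PAF ≈ 0.314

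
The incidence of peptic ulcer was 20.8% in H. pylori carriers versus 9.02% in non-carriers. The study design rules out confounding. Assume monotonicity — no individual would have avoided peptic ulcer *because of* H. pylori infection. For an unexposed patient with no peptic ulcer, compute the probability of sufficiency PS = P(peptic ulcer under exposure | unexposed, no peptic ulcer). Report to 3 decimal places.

p₁ = 0.208, p₀ = 0.0902.
Under exogeneity and monotonicity, PS = (p₁ − p₀) / (1 − p₀).
PS = (0.208 − 0.0902) / (1 − 0.0902) = 0.1178 / 0.9098 ≈ 0.1295

PS ≈ 0.129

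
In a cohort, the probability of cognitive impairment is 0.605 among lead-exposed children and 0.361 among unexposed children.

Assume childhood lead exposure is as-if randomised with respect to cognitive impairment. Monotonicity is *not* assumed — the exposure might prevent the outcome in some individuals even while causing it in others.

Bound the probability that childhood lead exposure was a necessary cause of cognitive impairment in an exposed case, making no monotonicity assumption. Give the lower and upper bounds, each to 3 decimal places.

0.403 ≤ PN ≤ 1.000

Let p₁ = 0.605, p₀ = 0.361.
Under exogeneity alone the bounds on PN are max{0,(p₁−p₀)/p₁} ≤ PN ≤ min{1,(1−p₀)/p₁}.
  lower = (p₁ − p₀)/p₁ = 0.244 / 0.605 ≈ 0.4033
  upper = min{1, (1 − p₀)/p₁} = 0.639 / 0.605 ≈ 1.0562 → capped at 1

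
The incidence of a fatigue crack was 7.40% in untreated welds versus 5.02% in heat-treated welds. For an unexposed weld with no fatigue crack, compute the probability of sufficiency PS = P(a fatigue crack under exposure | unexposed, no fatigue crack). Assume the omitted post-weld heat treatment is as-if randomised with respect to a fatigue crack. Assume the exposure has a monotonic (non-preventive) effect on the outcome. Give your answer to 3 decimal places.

PS ≈ 0.025

p₁ = 0.074, p₀ = 0.0502.
Under exogeneity and monotonicity, PS = (p₁ − p₀) / (1 − p₀).
PS = (0.074 − 0.0502) / (1 − 0.0502) = 0.0238 / 0.9498 ≈ 0.0251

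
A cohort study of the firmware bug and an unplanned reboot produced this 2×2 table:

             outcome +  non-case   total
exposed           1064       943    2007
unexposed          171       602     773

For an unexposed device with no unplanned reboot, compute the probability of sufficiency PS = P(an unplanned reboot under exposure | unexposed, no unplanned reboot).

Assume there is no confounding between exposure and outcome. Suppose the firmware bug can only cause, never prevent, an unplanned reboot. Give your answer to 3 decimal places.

PS ≈ 0.397

p₁ = P(outcome | exposed) = 1064/2007 = 0.53014
p₀ = P(outcome | unexposed) = 171/773 = 0.22122
Under exogeneity and monotonicity, PS = (p₁ − p₀)/(1 − p₀).
PS = (0.53014 − 0.22122) / 0.77878 ≈ 0.3967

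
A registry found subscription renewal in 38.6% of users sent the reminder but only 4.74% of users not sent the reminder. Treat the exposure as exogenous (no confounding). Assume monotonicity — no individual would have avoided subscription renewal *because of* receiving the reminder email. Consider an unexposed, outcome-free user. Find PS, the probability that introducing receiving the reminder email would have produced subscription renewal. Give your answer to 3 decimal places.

PS ≈ 0.355

p₁ = 0.386, p₀ = 0.0474.
Under exogeneity and monotonicity, PS = (p₁ − p₀) / (1 − p₀).
PS = (0.386 − 0.0474) / (1 − 0.0474) = 0.3386 / 0.9526 ≈ 0.3554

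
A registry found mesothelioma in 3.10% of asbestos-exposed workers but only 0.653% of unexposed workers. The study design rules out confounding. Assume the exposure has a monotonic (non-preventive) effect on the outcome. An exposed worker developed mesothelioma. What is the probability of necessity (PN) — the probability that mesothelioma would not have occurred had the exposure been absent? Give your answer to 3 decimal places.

p₁ = 0.031, p₀ = 0.00653.
Under exogeneity and monotonicity, PN = (p₁ − p₀) / p₁.
PN = (0.031 − 0.00653) / 0.031 = 0.02447 / 0.031 ≈ 0.7894

PN ≈ 0.789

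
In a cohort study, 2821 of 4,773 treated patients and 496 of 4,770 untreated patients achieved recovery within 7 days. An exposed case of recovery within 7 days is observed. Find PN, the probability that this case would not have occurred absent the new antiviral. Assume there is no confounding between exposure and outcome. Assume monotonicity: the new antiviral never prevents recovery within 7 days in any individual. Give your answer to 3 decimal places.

p₁ = P(outcome | exposed) = 2821/4773 = 0.59103
p₀ = P(outcome | unexposed) = 496/4770 = 0.10398
Under exogeneity and monotonicity, PN = (p₁ − p₀) / p₁.
PN = (0.59103 − 0.10398) / 0.59103 = 0.48705 / 0.59103 ≈ 0.8241

PN ≈ 0.824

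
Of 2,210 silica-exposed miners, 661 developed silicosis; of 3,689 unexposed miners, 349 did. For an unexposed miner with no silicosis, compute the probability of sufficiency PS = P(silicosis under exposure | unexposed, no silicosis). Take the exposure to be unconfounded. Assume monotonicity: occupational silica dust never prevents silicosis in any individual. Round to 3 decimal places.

PS ≈ 0.226

p₁ = P(outcome | exposed) = 661/2210 = 0.2991
p₀ = P(outcome | unexposed) = 349/3689 = 0.094606
Under exogeneity and monotonicity, PS = (p₁ − p₀) / (1 − p₀).
PS = (0.2991 − 0.094606) / (1 − 0.094606) = 0.20449 / 0.90539 ≈ 0.2259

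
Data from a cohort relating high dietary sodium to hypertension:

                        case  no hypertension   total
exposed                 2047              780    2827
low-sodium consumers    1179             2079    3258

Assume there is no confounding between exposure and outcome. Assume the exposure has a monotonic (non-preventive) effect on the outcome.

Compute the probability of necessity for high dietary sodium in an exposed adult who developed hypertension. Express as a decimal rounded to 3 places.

PN ≈ 0.500

p₁ = P(outcome | exposed) = 2047/2827 = 0.72409
p₀ = P(outcome | unexposed) = 1179/3258 = 0.36188
Under exogeneity and monotonicity, PN = (p₁ − p₀)/p₁.
PN = (0.72409 − 0.36188) / 0.72409 ≈ 0.5002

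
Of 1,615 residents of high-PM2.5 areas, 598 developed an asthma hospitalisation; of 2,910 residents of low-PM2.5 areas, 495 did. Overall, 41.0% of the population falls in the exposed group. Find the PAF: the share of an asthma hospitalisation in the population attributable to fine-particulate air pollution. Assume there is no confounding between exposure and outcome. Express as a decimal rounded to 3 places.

PAF ≈ 0.325

p₁ = P(outcome | exposed) = 598/1615 = 0.37028
p₀ = P(outcome | unexposed) = 495/2910 = 0.1701
Overall risk P(Y=1) = π·p₁ + (1−π)·p₀ = 0.41×0.37028 + 0.59×0.1701 = 0.25218.
Under exogeneity, PAF = [P(Y=1) − p₀] / P(Y=1).
PAF = (0.25218 − 0.1701) / 0.25218 ≈ 0.3255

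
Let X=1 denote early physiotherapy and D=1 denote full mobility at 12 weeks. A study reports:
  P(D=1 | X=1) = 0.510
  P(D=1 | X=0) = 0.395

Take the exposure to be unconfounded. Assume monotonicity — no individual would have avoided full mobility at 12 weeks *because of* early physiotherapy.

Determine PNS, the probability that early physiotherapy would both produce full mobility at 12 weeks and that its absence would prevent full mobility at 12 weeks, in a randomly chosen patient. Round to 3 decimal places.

PNS ≈ 0.115

Let p₁ = 0.51, p₀ = 0.395.
Under exogeneity and monotonicity, PNS = p₁ − p₀.
PNS = 0.51 − 0.395 = 0.115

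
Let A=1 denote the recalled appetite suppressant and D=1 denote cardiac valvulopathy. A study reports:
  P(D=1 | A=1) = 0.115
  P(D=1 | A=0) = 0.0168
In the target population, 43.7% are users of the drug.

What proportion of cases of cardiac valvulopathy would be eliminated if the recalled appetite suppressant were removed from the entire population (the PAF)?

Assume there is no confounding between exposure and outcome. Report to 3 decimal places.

Let p₁ = 0.115, p₀ = 0.0168.
Overall risk P(Y=1) = π·p₁ + (1−π)·p₀ = 0.437×0.115 + 0.563×0.0168 = 0.059713.
Under exogeneity, PAF = [P(Y=1) − p₀] / P(Y=1).
PAF = (0.059713 − 0.0168) / 0.059713 ≈ 0.7187

PAF ≈ 0.719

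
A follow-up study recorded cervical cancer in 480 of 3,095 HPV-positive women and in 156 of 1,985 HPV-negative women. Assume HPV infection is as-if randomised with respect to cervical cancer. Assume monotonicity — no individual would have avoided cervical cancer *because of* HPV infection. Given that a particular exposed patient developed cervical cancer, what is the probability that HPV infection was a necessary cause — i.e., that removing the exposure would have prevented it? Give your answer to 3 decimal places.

PN ≈ 0.493

p₁ = P(outcome | exposed) = 480/3095 = 0.15509
p₀ = P(outcome | unexposed) = 156/1985 = 0.078589
Under exogeneity and monotonicity, PN = (p₁ − p₀) / p₁.
PN = (0.15509 − 0.078589) / 0.15509 = 0.076499 / 0.15509 ≈ 0.4933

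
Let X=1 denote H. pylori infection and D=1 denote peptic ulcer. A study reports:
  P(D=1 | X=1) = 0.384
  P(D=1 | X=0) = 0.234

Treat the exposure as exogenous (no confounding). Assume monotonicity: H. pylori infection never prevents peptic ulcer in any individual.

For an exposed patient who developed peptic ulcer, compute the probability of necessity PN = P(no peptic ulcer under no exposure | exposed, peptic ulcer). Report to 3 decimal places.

Let p₁ = 0.384, p₀ = 0.234.
Under exogeneity and monotonicity, PN = (p₁ − p₀) / p₁.
PN = (0.384 − 0.234) / 0.384 = 0.15 / 0.384 ≈ 0.3906

PN ≈ 0.391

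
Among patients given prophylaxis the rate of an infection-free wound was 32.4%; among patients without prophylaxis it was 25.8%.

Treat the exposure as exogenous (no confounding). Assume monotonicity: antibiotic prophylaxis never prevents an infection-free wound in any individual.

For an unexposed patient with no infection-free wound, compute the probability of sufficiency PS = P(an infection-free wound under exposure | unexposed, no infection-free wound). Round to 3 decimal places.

p₁ = 0.324, p₀ = 0.258.
Under exogeneity and monotonicity, PS = (p₁ − p₀) / (1 − p₀).
PS = (0.324 − 0.258) / (1 − 0.258) = 0.066 / 0.742 ≈ 0.0889

PS ≈ 0.089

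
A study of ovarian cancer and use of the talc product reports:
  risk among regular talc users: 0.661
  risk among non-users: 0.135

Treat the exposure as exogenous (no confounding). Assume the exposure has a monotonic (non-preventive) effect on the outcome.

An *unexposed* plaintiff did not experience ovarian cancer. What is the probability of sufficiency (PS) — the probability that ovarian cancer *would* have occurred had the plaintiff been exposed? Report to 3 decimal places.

PS ≈ 0.608

Let p₁ = 0.661, p₀ = 0.135.
Under exogeneity and monotonicity, PS = (p₁ − p₀) / (1 − p₀).
PS = (0.661 − 0.135) / (1 − 0.135) = 0.526 / 0.865 ≈ 0.6081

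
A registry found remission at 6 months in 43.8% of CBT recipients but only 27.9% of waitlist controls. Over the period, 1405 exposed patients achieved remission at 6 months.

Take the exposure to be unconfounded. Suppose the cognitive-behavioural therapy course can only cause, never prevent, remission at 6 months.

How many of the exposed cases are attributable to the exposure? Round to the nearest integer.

about 510 cases

p₁ = 0.438, p₀ = 0.279.
PN = (p₁ − p₀)/p₁ = (0.438 − 0.279) / 0.438 ≈ 0.36301.
Attributable cases ≈ PN × (exposed cases) = 0.36301 × 1405 ≈ 510.03.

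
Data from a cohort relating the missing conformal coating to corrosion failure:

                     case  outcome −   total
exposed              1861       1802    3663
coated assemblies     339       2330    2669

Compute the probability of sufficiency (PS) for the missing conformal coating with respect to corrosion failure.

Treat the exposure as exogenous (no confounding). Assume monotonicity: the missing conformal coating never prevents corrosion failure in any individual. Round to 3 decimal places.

p₁ = P(outcome | exposed) = 1861/3663 = 0.50805
p₀ = P(outcome | unexposed) = 339/2669 = 0.12701
Under exogeneity and monotonicity, PS = (p₁ − p₀) / (1 − p₀).
PS = (0.50805 − 0.12701) / (1 − 0.12701) = 0.38104 / 0.87299 ≈ 0.4365

PS ≈ 0.436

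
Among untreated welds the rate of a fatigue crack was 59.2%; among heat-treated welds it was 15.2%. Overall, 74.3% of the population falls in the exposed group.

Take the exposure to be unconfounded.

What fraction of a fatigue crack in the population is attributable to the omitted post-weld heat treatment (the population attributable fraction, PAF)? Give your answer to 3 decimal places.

PAF ≈ 0.683

p₁ = 0.592, p₀ = 0.152.
Overall risk P(Y=1) = π·p₁ + (1−π)·p₀ = 0.743×0.592 + 0.257×0.152 = 0.47892.
Under exogeneity, PAF = [P(Y=1) − p₀] / P(Y=1).
PAF = (0.47892 − 0.152) / 0.47892 ≈ 0.6826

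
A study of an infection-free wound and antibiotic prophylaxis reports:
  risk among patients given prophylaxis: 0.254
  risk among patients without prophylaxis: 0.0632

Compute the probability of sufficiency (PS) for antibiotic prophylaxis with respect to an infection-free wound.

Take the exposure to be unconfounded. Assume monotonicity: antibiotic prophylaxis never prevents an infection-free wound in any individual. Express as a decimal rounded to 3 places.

PS ≈ 0.204

Let p₁ = 0.254, p₀ = 0.0632.
Under exogeneity and monotonicity, PS = (p₁ − p₀) / (1 − p₀).
PS = (0.254 − 0.0632) / (1 − 0.0632) = 0.1908 / 0.9368 ≈ 0.2037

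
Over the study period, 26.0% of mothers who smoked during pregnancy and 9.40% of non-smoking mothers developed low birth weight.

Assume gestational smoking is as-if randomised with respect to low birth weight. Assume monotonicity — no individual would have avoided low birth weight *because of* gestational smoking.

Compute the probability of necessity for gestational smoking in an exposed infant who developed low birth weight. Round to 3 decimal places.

PN ≈ 0.638

p₁ = 0.26, p₀ = 0.094.
Under exogeneity and monotonicity, PN = (p₁ − p₀) / p₁.
PN = (0.26 − 0.094) / 0.26 = 0.166 / 0.26 ≈ 0.6385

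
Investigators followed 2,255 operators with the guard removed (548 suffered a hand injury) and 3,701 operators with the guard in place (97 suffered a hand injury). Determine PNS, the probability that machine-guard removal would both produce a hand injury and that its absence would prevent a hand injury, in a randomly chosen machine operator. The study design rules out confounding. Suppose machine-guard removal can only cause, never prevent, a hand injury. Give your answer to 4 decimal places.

PNS ≈ 0.2168

p₁ = P(outcome | exposed) = 548/2255 = 0.24302
p₀ = P(outcome | unexposed) = 97/3701 = 0.026209
Under exogeneity and monotonicity, PNS = p₁ − p₀.
PNS = 0.24302 − 0.026209 = 0.21681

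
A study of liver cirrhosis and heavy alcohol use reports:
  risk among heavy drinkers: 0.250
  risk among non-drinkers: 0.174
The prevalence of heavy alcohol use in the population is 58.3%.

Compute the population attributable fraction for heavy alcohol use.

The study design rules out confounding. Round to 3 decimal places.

PAF ≈ 0.203

Let p₁ = 0.25, p₀ = 0.174.
Overall risk P(Y=1) = π·p₁ + (1−π)·p₀ = 0.583×0.25 + 0.417×0.174 = 0.21831.
Under exogeneity, PAF = [P(Y=1) − p₀] / P(Y=1).
PAF = (0.21831 − 0.174) / 0.21831 ≈ 0.2030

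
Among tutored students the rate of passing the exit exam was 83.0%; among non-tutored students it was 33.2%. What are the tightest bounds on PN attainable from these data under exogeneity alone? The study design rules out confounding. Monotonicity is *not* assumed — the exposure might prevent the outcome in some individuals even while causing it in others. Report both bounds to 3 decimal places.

p₁ = 0.83, p₀ = 0.332.
Under exogeneity alone the bounds on PN are max{0,(p₁−p₀)/p₁} ≤ PN ≤ min{1,(1−p₀)/p₁}.
  lower = (p₁ − p₀)/p₁ = 0.498 / 0.83 ≈ 0.6000
  upper = min{1, (1 − p₀)/p₁} = 0.668 / 0.83 ≈ 0.8048

0.600 ≤ PN ≤ 0.805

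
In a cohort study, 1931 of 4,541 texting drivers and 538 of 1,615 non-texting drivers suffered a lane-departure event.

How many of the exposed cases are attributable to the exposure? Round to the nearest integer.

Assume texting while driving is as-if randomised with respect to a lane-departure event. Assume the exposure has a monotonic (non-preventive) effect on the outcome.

about 418 cases

p₁ = P(outcome | exposed) = 1931/4541 = 0.42524
p₀ = P(outcome | unexposed) = 538/1615 = 0.33313
PN = (p₁ − p₀)/p₁ = (0.42524 − 0.33313) / 0.42524 ≈ 0.21661.
Attributable cases ≈ PN × (exposed cases) = 0.21661 × 1931 ≈ 418.27.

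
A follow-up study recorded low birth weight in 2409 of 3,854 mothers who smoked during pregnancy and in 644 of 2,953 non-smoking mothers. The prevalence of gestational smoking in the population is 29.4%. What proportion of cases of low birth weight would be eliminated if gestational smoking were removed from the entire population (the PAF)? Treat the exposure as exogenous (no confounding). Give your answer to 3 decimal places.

PAF ≈ 0.354

p₁ = P(outcome | exposed) = 2409/3854 = 0.62506
p₀ = P(outcome | unexposed) = 644/2953 = 0.21808
Overall risk P(Y=1) = π·p₁ + (1−π)·p₀ = 0.294×0.62506 + 0.706×0.21808 = 0.33774.
Under exogeneity, PAF = [P(Y=1) − p₀] / P(Y=1).
PAF = (0.33774 − 0.21808) / 0.33774 ≈ 0.3543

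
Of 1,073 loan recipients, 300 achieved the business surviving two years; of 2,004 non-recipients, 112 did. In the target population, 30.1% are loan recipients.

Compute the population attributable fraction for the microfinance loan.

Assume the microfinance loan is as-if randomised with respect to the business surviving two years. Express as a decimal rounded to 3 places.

p₁ = P(outcome | exposed) = 300/1073 = 0.27959
p₀ = P(outcome | unexposed) = 112/2004 = 0.055888
Overall risk P(Y=1) = π·p₁ + (1−π)·p₀ = 0.301×0.27959 + 0.699×0.055888 = 0.12322.
Under exogeneity, PAF = [P(Y=1) − p₀] / P(Y=1).
PAF = (0.12322 − 0.055888) / 0.12322 ≈ 0.5464

PAF ≈ 0.546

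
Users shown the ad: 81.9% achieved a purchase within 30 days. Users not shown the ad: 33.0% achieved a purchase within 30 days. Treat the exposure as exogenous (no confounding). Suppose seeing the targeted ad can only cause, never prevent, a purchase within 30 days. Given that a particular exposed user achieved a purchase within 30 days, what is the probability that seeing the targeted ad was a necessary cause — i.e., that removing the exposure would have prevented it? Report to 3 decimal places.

PN ≈ 0.597

p₁ = 0.819, p₀ = 0.33.
Under exogeneity and monotonicity, PN = (p₁ − p₀) / p₁.
PN = (0.819 − 0.33) / 0.819 = 0.489 / 0.819 ≈ 0.5971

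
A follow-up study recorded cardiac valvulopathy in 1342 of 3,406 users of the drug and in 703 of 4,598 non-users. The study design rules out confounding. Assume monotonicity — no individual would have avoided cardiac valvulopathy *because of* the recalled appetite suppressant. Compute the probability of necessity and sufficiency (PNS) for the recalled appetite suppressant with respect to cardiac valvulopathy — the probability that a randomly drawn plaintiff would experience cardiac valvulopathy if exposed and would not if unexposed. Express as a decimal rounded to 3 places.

p₁ = P(outcome | exposed) = 1342/3406 = 0.39401
p₀ = P(outcome | unexposed) = 703/4598 = 0.15289
Under exogeneity and monotonicity, PNS = p₁ − p₀.
PNS = 0.39401 − 0.15289 = 0.24112

PNS ≈ 0.241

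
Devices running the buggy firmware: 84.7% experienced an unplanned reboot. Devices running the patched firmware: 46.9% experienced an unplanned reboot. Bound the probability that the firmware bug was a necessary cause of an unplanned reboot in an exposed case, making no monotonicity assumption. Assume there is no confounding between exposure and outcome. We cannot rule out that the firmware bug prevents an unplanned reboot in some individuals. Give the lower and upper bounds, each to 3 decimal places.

0.446 ≤ PN ≤ 0.627

p₁ = 0.847, p₀ = 0.469.
Under exogeneity alone the bounds on PN are max{0,(p₁−p₀)/p₁} ≤ PN ≤ min{1,(1−p₀)/p₁}.
  lower = (p₁ − p₀)/p₁ = 0.378 / 0.847 ≈ 0.4463
  upper = min{1, (1 − p₀)/p₁} = 0.531 / 0.847 ≈ 0.6269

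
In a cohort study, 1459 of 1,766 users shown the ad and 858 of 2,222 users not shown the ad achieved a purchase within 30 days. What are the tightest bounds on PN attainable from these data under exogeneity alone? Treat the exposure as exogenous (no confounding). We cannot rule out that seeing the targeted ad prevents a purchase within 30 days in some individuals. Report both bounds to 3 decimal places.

p₁ = P(outcome | exposed) = 1459/1766 = 0.82616
p₀ = P(outcome | unexposed) = 858/2222 = 0.38614
Under exogeneity alone the bounds on PN are max{0,(p₁−p₀)/p₁} ≤ PN ≤ min{1,(1−p₀)/p₁}.
  lower = (p₁ − p₀)/p₁ = 0.44002 / 0.82616 ≈ 0.5326
  upper = min{1, (1 − p₀)/p₁} = 0.61386 / 0.82616 ≈ 0.7430

0.533 ≤ PN ≤ 0.743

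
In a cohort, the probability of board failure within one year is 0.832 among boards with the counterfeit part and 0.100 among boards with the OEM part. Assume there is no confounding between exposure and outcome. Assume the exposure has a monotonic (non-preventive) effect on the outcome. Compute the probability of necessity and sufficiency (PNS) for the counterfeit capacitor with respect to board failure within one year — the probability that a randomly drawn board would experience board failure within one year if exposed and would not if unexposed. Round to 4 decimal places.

PNS ≈ 0.7320

Let p₁ = 0.832, p₀ = 0.1.
Under exogeneity and monotonicity, PNS = p₁ − p₀.
PNS = 0.832 − 0.1 = 0.732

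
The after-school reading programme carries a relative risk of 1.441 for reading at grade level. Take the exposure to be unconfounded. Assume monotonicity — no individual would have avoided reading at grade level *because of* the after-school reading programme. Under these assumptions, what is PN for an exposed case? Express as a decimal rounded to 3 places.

Under exogeneity and monotonicity, PN = (RR − 1) / RR = 1 − 1/RR.
PN = (1.441 − 1) / 1.441 = 0.441 / 1.441 ≈ 0.3060

PN ≈ 0.306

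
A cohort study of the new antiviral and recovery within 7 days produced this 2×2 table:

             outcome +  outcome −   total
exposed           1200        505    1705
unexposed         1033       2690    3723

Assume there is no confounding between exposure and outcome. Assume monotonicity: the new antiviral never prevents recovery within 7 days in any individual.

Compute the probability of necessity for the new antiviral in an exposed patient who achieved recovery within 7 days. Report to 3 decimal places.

p₁ = P(outcome | exposed) = 1200/1705 = 0.70381
p₀ = P(outcome | unexposed) = 1033/3723 = 0.27746
Under exogeneity and monotonicity, PN = (p₁ − p₀)/p₁.
PN = (0.70381 − 0.27746) / 0.70381 ≈ 0.6058

PN ≈ 0.606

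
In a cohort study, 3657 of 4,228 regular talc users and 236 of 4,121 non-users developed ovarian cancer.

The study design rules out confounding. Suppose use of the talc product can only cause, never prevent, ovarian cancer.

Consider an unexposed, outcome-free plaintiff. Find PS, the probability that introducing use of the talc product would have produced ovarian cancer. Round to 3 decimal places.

p₁ = P(outcome | exposed) = 3657/4228 = 0.86495
p₀ = P(outcome | unexposed) = 236/4121 = 0.057268
Under exogeneity and monotonicity, PS = (p₁ − p₀) / (1 − p₀).
PS = (0.86495 − 0.057268) / (1 − 0.057268) = 0.80768 / 0.94273 ≈ 0.8567

PS ≈ 0.857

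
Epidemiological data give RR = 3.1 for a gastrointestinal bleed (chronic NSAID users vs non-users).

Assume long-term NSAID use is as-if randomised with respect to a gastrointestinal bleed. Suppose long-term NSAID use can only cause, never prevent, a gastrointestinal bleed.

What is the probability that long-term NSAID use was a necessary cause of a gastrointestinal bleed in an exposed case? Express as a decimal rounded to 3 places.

PN ≈ 0.677

Under exogeneity and monotonicity, PN = (RR − 1) / RR = 1 − 1/RR.
PN = (3.1 − 1) / 3.1 = 2.1 / 3.1 ≈ 0.6774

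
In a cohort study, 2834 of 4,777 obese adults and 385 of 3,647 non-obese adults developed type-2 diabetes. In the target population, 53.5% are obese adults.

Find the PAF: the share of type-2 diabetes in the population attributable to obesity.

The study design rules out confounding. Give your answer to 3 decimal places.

p₁ = P(outcome | exposed) = 2834/4777 = 0.59326
p₀ = P(outcome | unexposed) = 385/3647 = 0.10557
Overall risk P(Y=1) = π·p₁ + (1−π)·p₀ = 0.535×0.59326 + 0.465×0.10557 = 0.36648.
Under exogeneity, PAF = [P(Y=1) − p₀] / P(Y=1).
PAF = (0.36648 − 0.10557) / 0.36648 ≈ 0.7119

PAF ≈ 0.712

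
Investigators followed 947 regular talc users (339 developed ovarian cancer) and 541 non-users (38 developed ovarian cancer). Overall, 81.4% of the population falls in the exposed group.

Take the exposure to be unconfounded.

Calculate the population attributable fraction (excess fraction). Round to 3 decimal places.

p₁ = P(outcome | exposed) = 339/947 = 0.35797
p₀ = P(outcome | unexposed) = 38/541 = 0.07024
Overall risk P(Y=1) = π·p₁ + (1−π)·p₀ = 0.814×0.35797 + 0.186×0.07024 = 0.30445.
Under exogeneity, PAF = [P(Y=1) − p₀] / P(Y=1).
PAF = (0.30445 − 0.07024) / 0.30445 ≈ 0.7693

PAF ≈ 0.769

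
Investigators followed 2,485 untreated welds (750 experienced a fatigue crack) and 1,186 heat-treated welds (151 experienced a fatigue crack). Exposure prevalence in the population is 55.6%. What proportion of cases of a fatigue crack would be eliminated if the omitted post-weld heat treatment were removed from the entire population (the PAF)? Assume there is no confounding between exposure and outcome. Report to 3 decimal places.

PAF ≈ 0.432

p₁ = P(outcome | exposed) = 750/2485 = 0.30181
p₀ = P(outcome | unexposed) = 151/1186 = 0.12732
Overall risk P(Y=1) = π·p₁ + (1−π)·p₀ = 0.556×0.30181 + 0.444×0.12732 = 0.22434.
Under exogeneity, PAF = [P(Y=1) − p₀] / P(Y=1).
PAF = (0.22434 − 0.12732) / 0.22434 ≈ 0.4325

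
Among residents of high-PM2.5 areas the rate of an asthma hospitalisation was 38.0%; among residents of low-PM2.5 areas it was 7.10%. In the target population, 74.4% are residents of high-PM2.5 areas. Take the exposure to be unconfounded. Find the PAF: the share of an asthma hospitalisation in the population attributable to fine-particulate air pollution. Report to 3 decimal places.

p₁ = 0.38, p₀ = 0.071.
Overall risk P(Y=1) = π·p₁ + (1−π)·p₀ = 0.744×0.38 + 0.256×0.071 = 0.3009.
Under exogeneity, PAF = [P(Y=1) − p₀] / P(Y=1).
PAF = (0.3009 − 0.071) / 0.3009 ≈ 0.7640

PAF ≈ 0.764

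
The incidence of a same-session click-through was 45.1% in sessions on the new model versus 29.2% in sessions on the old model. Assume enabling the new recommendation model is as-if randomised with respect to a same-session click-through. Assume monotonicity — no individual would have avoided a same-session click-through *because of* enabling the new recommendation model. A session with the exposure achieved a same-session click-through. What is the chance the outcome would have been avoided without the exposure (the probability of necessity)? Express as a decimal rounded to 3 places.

PN ≈ 0.353

p₁ = 0.451, p₀ = 0.292.
Under exogeneity and monotonicity, PN = (p₁ − p₀) / p₁.
PN = (0.451 − 0.292) / 0.451 = 0.159 / 0.451 ≈ 0.3525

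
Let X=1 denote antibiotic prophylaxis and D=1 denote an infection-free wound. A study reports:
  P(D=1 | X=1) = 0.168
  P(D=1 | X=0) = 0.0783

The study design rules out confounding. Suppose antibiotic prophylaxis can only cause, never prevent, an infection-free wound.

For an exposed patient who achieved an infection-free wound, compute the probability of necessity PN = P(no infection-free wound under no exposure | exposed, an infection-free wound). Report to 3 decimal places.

PN ≈ 0.534

Let p₁ = 0.168, p₀ = 0.0783.
Under exogeneity and monotonicity, PN = (p₁ − p₀) / p₁.
PN = (0.168 − 0.0783) / 0.168 = 0.0897 / 0.168 ≈ 0.5339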